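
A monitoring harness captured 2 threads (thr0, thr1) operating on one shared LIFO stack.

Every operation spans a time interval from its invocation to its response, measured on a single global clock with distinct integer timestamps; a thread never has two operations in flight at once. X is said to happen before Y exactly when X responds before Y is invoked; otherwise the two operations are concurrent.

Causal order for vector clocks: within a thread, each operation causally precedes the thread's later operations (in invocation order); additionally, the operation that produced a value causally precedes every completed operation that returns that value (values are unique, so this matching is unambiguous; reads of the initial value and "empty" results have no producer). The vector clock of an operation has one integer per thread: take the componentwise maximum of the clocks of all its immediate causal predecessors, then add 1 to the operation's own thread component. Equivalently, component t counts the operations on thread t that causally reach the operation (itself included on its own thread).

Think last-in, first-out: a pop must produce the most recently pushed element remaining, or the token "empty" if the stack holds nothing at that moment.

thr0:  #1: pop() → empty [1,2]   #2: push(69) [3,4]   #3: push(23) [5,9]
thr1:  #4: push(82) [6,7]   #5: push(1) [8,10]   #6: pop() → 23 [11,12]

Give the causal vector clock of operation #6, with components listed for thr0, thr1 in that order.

(3, 3)

root op #4, invoked 6: fresh clock plus thr1's own tick → (0, 1)
root op #1, invoked 1: fresh clock plus thr0's own tick → (1, 0)
from VC(#4)=(0, 1), #5 (invoked 8) maxes components and bumps thr1 → (0, 2)
from VC(#1)=(1, 0), #2 (invoked 3) maxes components and bumps thr0 → (2, 0)
from VC(#2)=(2, 0), #3 (invoked 5) maxes components and bumps thr0 → (3, 0)
from VC(#3)=(3, 0), VC(#5)=(0, 2), #6 (invoked 11) maxes components and bumps thr1 → (3, 3)
target: VC(#6) = (3, 3)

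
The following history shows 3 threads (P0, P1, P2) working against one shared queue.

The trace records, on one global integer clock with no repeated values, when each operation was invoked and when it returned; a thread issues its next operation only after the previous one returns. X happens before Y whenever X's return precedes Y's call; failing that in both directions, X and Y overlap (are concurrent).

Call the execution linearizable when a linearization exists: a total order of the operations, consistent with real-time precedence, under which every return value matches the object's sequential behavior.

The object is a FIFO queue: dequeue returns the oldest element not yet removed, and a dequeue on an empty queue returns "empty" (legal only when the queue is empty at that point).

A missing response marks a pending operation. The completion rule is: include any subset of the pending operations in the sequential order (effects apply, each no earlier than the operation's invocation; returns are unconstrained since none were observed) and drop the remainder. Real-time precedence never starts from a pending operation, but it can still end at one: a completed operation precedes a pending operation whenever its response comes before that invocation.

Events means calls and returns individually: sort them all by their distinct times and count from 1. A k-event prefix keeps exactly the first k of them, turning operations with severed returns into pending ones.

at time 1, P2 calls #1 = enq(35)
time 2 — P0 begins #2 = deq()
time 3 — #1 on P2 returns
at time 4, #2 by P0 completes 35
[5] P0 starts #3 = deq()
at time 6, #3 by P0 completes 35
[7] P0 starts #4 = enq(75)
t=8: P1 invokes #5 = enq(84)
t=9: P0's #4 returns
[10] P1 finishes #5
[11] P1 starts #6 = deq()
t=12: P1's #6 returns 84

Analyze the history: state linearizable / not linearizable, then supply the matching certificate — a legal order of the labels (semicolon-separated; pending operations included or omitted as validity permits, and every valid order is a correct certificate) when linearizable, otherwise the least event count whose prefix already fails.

not linearizable — minimal violating prefix: 6 events

events 1..5 are fine; event 6 — the response of #3 at time 6 — makes the prefix non-linearizable
checked exhaustively: 2 real-time-consistent orders of 3 completed operations, zero legal queue replays
take #1, #2, #3: step 3 already fails, because #3 deq() → 35 cannot occur there
take #2, #1, #3: step 1 already fails, because #2 deq() → 35 cannot occur there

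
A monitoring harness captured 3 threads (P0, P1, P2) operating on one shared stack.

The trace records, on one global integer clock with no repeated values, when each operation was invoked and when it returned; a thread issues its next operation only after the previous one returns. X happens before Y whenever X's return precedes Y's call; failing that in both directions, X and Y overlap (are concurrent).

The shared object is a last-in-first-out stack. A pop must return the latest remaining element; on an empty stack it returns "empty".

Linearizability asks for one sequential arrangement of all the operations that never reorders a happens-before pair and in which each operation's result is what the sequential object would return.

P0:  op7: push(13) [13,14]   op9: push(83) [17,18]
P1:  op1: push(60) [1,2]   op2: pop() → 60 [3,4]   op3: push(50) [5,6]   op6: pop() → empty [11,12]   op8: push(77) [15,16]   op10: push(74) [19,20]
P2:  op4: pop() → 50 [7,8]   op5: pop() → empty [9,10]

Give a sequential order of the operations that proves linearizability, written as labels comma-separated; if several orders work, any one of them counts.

1. op1 push(60), leaving stack <60>
2. op2 pop() → 60, leaving stack <>
3. op3 push(50), leaving stack <50>
4. op4 pop() → 50, leaving stack <>
5. op5 pop() → empty, leaving stack <>
6. op6 pop() → empty, leaving stack <>
7. op7 push(13), leaving stack <13>
8. op8 push(77), leaving stack <13,77>
9. op9 push(83), leaving stack <13,77,83>
10. op10 push(74), leaving stack <13,77,83,74>

op1, op2, op3, op4, op5, op6, op7, op8, op9, op10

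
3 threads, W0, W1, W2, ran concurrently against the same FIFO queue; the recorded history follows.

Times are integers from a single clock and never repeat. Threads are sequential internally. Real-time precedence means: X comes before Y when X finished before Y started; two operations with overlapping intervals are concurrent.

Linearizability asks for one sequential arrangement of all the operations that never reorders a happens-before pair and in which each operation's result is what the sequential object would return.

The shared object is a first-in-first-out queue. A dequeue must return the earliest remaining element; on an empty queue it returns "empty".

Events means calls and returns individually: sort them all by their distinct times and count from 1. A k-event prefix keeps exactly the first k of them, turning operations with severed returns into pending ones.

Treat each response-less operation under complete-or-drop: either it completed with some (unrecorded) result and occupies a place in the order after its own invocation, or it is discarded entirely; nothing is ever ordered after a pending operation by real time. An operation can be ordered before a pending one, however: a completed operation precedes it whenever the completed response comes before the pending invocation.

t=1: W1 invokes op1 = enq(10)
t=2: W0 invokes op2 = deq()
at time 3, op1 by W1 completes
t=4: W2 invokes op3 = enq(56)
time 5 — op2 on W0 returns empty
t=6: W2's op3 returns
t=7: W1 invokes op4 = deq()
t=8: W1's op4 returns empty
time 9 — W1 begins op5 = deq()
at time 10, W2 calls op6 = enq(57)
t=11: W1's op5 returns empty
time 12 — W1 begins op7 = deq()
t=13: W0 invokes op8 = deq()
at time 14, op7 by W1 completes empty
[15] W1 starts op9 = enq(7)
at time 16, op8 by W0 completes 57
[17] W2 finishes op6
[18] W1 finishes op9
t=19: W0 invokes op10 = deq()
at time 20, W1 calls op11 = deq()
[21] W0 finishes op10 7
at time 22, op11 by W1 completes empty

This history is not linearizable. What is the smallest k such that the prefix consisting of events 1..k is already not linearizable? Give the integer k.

events 1..7 are linearizable, e.g. via op2, op1, op3:
1. op2 deq() → empty, leaving queue <>
2. op1 enq(10), leaving queue <10>
3. op3 enq(56), leaving queue <10,56>
at event 8 (op4's time-8 response) nothing linearizes any more
sample order op1, op2, op3, op4 stalls at step 2 — op2 deq() → empty has no legal effect
sample order op1, op3, op2, op4 stalls at step 3 — op2 deq() → empty has no legal effect

8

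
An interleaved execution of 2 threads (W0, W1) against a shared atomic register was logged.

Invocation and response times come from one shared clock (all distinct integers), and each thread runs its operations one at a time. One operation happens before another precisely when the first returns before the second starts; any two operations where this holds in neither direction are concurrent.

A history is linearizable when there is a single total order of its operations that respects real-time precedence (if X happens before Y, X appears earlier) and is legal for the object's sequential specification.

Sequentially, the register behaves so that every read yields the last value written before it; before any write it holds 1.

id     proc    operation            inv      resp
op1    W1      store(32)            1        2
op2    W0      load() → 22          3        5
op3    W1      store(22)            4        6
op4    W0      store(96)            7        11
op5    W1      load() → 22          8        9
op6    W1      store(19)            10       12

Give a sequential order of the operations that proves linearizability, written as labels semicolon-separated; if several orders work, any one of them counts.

step 1: op1 store(32) — value 32
step 2: op3 store(22) — value 22
step 3: op2 load() → 22 — value 22
step 4: op5 load() → 22 — value 22
step 5: op4 store(96) — value 96
step 6: op6 store(19) — value 19

op1; op3; op2; op5; op4; op6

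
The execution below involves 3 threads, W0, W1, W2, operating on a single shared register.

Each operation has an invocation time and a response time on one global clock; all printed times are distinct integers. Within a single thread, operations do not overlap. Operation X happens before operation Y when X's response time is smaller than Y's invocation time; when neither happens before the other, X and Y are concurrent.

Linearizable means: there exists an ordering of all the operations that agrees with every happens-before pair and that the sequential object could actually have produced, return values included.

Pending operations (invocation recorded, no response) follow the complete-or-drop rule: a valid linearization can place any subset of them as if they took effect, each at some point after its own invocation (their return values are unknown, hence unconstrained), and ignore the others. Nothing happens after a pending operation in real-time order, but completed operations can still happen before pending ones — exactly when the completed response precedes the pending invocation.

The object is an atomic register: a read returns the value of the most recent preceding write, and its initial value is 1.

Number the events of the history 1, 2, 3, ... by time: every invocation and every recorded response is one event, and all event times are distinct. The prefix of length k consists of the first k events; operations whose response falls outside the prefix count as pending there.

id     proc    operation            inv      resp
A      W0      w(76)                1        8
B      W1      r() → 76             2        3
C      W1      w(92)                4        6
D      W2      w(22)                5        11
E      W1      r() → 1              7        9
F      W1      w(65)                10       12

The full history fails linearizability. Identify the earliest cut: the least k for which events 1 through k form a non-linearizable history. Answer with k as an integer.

9

events 1..8 are linearizable, e.g. via A, B, C:
step 1: A w(76) — value 76
step 2: B r() → 76 — value 76
step 3: C w(92) — value 92
event 9 — E's response, time 9 — after it, nothing linearizes
every completion of the 1 pending operation (D) was checked; none linearizes
one such order, A, B, C, E (pending dropped), breaks at step 4 where E r() → 1 is illegal
one such order, B, A, C, E (pending dropped), breaks at step 1 where B r() → 76 is illegal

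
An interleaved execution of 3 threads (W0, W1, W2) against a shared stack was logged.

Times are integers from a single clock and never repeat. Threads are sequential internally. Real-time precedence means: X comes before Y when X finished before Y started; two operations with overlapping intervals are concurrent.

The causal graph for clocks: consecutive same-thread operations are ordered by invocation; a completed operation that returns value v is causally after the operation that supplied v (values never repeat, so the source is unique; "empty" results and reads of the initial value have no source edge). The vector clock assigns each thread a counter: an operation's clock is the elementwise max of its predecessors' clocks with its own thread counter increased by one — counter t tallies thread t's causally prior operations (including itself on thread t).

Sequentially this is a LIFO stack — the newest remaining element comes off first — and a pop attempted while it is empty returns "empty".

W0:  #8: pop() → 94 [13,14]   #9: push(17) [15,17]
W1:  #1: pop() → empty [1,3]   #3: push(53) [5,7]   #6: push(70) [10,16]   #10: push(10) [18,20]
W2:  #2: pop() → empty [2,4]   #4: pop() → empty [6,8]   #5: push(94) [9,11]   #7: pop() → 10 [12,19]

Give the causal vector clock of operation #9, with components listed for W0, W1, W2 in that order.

(2, 0, 3)

invoked at 2, #2 has no predecessors; its own W2 bump gives (0, 0, 1)
invoked at 1, #1 has no predecessors; its own W1 bump gives (0, 1, 0)
from VC(#2)=(0, 0, 1), #4 (invoked 6) maxes components and bumps W2 → (0, 0, 2)
from VC(#1)=(0, 1, 0), #3 (invoked 5) maxes components and bumps W1 → (0, 2, 0)
from VC(#4)=(0, 0, 2), #5 (invoked 9) maxes components and bumps W2 → (0, 0, 3)
from VC(#3)=(0, 2, 0), #6 (invoked 10) maxes components and bumps W1 → (0, 3, 0)
from VC(#6)=(0, 3, 0), #10 (invoked 18) maxes components and bumps W1 → (0, 4, 0)
from VC(#5)=(0, 0, 3), #8 (invoked 13) maxes components and bumps W0 → (1, 0, 3)
from VC(#8)=(1, 0, 3), #9 (invoked 15) maxes components and bumps W0 → (2, 0, 3)
from VC(#5)=(0, 0, 3), VC(#10)=(0, 4, 0), #7 (invoked 12) maxes components and bumps W2 → (0, 4, 4)
target: VC(#9) = (2, 0, 3)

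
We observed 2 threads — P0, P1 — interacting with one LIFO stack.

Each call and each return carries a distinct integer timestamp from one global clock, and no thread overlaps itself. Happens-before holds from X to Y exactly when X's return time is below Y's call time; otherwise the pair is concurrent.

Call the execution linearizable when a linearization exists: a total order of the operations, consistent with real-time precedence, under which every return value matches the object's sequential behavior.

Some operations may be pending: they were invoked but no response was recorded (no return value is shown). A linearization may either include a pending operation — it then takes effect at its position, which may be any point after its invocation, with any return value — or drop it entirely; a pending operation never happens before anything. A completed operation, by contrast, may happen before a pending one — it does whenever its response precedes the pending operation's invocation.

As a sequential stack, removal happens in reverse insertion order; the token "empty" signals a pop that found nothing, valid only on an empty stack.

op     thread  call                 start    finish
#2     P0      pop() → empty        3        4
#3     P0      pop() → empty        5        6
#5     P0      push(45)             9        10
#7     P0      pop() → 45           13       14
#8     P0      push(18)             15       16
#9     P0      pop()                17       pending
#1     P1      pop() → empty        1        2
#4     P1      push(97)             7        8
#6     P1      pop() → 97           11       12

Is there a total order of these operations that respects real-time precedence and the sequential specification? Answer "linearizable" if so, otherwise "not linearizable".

not linearizable

the violation lands at event 12, #6's response at time 12: events 1..11 linearize, events 1..12 do not
exactly one order of the 6 completed ops respects real time; the LIFO stack replay fails
for example #1, #2, #3, #4, #5, #6 fails at step 6: #6 pop() → 97 is not legal there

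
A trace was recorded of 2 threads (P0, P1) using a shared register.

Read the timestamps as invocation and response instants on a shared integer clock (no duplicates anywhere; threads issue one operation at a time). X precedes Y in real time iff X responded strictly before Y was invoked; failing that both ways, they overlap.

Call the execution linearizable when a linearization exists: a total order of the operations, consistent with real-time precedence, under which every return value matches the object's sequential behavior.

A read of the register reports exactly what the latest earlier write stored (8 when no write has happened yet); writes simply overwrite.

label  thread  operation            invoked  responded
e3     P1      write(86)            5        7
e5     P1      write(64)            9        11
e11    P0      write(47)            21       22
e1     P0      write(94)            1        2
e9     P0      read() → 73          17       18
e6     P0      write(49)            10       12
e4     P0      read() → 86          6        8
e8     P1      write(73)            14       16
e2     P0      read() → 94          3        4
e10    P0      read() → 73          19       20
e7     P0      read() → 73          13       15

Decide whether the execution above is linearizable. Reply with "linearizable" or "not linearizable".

linearizable

witness order: e1, e2, e3, e4, e5, e6, e8, e7, e9, e10, e11
step 1: e1 write(94) — value 94
step 2: e2 read() → 94 — value 94
step 3: e3 write(86) — value 86
step 4: e4 read() → 86 — value 86
step 5: e5 write(64) — value 64
step 6: e6 write(49) — value 49
step 7: e8 write(73) — value 73
step 8: e7 read() → 73 — value 73
step 9: e9 read() → 73 — value 73
step 10: e10 read() → 73 — value 73
step 11: e11 write(47) — value 47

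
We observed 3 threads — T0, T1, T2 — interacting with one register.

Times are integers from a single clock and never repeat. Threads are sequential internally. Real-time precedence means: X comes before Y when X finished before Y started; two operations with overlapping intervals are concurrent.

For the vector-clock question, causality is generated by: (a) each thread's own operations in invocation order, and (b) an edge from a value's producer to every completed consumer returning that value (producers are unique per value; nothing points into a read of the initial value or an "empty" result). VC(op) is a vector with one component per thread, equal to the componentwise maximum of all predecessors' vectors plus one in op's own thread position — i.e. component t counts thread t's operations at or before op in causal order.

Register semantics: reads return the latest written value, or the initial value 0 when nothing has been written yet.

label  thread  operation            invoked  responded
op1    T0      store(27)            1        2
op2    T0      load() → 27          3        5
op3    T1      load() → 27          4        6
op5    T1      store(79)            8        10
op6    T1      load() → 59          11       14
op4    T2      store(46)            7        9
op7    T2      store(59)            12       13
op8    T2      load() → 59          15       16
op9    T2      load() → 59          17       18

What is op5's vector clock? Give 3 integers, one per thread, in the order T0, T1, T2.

VC(op4, invoked at 7): no causal predecessors; +1 on T2 → (0, 0, 1)
VC(op1, invoked at 1): no causal predecessors; +1 on T0 → (1, 0, 0)
from VC(op4)=(0, 0, 1), op7 (invoked 12) maxes components and bumps T2 → (0, 0, 2)
from VC(op1)=(1, 0, 0), op3 (invoked 4) maxes components and bumps T1 → (1, 1, 0)
from VC(op1)=(1, 0, 0), op2 (invoked 3) maxes components and bumps T0 → (2, 0, 0)
from VC(op7)=(0, 0, 2), op8 (invoked 15) maxes components and bumps T2 → (0, 0, 3)
from VC(op3)=(1, 1, 0), op5 (invoked 8) maxes components and bumps T1 → (1, 2, 0)
from VC(op7)=(0, 0, 2), VC(op8)=(0, 0, 3), op9 (invoked 17) maxes components and bumps T2 → (0, 0, 4)
from VC(op5)=(1, 2, 0), VC(op7)=(0, 0, 2), op6 (invoked 11) maxes components and bumps T1 → (1, 3, 2)
target: VC(op5) = (1, 2, 0)

(1, 2, 0)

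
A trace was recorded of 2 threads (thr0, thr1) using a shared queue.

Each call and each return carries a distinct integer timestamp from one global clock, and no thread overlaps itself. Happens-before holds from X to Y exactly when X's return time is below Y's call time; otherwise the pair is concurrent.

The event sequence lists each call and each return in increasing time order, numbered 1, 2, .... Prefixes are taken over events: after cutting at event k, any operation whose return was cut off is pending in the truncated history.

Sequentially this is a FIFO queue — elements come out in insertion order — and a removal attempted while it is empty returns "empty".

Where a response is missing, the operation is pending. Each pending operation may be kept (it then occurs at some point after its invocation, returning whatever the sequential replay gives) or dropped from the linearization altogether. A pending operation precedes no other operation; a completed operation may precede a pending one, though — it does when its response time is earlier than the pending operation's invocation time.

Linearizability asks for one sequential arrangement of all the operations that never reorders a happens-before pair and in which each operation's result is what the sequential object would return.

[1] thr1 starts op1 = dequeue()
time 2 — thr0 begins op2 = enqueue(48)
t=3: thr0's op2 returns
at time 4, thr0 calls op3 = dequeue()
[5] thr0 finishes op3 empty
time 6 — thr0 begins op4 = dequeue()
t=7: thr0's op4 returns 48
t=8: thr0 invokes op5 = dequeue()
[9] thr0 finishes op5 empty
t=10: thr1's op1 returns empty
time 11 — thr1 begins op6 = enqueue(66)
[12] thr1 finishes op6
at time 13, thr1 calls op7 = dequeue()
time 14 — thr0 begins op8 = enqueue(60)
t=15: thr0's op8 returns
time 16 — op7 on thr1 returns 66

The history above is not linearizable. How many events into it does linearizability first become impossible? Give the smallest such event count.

one valid order for events 1..6 is op2, op1, op3:
after step 1 (op2 enqueue(48)): queue <48>
after step 2 (op1 dequeue() (pending, included)): queue <>
after step 3 (op3 dequeue() → empty): queue <>
include event 7 — op4 responding at 7 — and every candidate order breaks
include/drop combinations of the 1 pending operation (op1) were all tried; none helps
sample order op2, op3, op4 (pending dropped) stalls at step 2 — op3 dequeue() → empty has no legal effect

7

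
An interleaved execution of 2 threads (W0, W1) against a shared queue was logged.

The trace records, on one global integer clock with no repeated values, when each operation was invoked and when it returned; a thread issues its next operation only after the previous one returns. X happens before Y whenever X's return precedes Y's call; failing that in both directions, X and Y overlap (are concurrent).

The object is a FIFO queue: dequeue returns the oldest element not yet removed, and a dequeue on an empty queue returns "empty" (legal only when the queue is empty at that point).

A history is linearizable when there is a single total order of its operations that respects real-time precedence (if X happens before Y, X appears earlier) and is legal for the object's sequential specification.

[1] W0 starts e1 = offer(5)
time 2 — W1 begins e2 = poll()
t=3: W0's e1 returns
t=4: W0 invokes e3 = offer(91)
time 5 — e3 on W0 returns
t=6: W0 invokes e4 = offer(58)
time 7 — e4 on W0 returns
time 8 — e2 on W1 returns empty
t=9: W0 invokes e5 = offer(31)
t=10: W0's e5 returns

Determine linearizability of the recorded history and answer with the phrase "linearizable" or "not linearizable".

linearizable

witness order: e2, e1, e3, e4, e5
1. e2 poll() → empty, leaving queue <>
2. e1 offer(5), leaving queue <5>
3. e3 offer(91), leaving queue <5,91>
4. e4 offer(58), leaving queue <5,91,58>
5. e5 offer(31), leaving queue <5,91,58,31>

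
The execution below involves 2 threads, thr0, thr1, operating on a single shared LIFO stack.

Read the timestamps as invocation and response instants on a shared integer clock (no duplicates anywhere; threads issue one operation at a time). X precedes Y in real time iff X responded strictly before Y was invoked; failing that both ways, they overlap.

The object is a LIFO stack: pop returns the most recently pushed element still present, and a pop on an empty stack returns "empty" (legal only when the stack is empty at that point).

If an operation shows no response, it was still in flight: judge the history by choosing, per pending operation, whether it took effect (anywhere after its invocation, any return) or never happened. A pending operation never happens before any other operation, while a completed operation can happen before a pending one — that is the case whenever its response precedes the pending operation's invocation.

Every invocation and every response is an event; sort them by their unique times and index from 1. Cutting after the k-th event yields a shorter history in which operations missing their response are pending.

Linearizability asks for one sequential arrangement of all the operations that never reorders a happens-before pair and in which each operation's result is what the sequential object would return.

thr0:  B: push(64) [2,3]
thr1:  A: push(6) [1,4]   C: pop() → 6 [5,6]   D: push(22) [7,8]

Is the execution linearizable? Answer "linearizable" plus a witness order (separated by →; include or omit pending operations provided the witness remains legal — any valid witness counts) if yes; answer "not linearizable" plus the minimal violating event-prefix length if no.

step 1: B push(64) — stack <64>
step 2: A push(6) — stack <64,6>
step 3: C pop() → 6 — stack <64>
step 4: D push(22) — stack <64,22>

linearizable — witness: B → A → C → D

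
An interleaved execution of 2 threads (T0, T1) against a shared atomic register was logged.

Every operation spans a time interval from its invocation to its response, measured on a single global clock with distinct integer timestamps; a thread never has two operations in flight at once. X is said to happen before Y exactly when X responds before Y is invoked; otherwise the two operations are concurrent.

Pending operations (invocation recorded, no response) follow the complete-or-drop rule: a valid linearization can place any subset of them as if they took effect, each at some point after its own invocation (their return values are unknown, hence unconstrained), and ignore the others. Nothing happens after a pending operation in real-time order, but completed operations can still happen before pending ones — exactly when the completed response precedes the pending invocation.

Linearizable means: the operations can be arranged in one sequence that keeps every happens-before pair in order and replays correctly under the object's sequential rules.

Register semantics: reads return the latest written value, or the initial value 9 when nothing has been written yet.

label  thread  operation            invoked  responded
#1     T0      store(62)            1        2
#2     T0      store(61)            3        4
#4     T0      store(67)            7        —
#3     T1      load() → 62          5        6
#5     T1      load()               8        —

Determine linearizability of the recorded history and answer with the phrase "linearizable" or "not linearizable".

events 1..5 are fine; event 6 — the response of #3 at time 6 — makes the prefix non-linearizable
the sole real-time-consistent order of 3 completed operations fails the atomic register replay
e.g. #1, #2, #3: illegal at step 3, since #3 load() → 62 cannot apply there

not linearizable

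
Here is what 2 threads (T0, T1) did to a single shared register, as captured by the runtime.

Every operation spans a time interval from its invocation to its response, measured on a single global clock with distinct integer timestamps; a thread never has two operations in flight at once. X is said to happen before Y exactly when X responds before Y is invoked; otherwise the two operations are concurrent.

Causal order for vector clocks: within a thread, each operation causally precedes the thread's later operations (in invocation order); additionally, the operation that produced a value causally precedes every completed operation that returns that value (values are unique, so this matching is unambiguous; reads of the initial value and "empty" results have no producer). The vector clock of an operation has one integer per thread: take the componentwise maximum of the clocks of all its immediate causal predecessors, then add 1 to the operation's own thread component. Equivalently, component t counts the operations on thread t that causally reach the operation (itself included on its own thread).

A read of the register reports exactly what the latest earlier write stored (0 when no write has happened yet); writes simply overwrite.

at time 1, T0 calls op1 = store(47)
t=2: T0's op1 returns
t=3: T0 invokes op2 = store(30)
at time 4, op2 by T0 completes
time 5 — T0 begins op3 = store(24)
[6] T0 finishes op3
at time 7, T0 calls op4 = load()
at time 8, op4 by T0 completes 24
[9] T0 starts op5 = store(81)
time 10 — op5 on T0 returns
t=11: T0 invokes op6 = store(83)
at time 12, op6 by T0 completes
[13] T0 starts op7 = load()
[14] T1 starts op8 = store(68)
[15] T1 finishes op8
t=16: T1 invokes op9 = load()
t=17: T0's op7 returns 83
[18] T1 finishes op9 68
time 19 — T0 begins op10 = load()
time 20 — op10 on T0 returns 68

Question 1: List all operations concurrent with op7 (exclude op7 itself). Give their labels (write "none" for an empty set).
op7 spans [13,17]; an op avoiding the whole window 13..17 is ordered, any other is concurrent
op1 [1,2]: before
op2 [3,4]: before
op3 [5,6]: before
op4 [7,8]: before
op5 [9,10]: before
op6 [11,12]: before
op8 [14,15]: concurrent
op9 [16,18]: concurrent
op10 [19,20]: after

op8, op9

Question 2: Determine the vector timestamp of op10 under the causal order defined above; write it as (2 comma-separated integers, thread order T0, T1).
op8 (invocation 14): nothing precedes it; T1's component alone gives (0, 1)
op1 (invocation 1): nothing precedes it; T0's component alone gives (1, 0)
op9 (invocation 16): componentwise max over VC(op8)=(0, 1), +1 at T1, giving (0, 2)
op2 (invocation 3): componentwise max over VC(op1)=(1, 0), +1 at T0, giving (2, 0)
op3 (invocation 5): componentwise max over VC(op2)=(2, 0), +1 at T0, giving (3, 0)
op4 (invocation 7): componentwise max over VC(op3)=(3, 0), +1 at T0, giving (4, 0)
op5 (invocation 9): componentwise max over VC(op4)=(4, 0), +1 at T0, giving (5, 0)
op6 (invocation 11): componentwise max over VC(op5)=(5, 0), +1 at T0, giving (6, 0)
op7 (invocation 13): componentwise max over VC(op6)=(6, 0), +1 at T0, giving (7, 0)
op10 (invocation 19): componentwise max over VC(op7)=(7, 0), VC(op8)=(0, 1), +1 at T0, giving (8, 1)
target: VC(op10) = (8, 1)

(8, 1)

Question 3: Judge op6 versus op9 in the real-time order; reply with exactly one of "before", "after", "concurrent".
op6 spans [11,12], op9 spans [16,18]
resp(op6)=12 < inv(op9)=16

before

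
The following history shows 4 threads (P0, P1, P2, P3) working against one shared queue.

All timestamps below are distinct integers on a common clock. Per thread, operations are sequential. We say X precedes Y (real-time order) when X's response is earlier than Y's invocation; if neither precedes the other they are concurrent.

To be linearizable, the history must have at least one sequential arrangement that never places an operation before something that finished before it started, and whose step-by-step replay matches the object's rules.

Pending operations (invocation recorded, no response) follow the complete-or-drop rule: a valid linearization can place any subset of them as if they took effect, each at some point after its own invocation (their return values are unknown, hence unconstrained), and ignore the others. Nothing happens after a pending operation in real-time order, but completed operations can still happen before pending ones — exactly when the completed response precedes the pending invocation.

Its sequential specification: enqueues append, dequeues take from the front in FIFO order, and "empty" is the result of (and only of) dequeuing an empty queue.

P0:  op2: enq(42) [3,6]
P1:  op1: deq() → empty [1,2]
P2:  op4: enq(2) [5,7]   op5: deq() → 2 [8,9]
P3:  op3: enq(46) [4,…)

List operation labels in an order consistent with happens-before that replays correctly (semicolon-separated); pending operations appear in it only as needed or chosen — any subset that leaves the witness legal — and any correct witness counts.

step 1: op1 deq() → empty — queue <>
step 2: op4 enq(2) — queue <2>
step 3: op2 enq(42) — queue <2,42>
step 4: op3 enq(46) (pending, included) — queue <2,42,46>
step 5: op5 deq() → 2 — queue <42,46>

op1; op4; op2; op3; op5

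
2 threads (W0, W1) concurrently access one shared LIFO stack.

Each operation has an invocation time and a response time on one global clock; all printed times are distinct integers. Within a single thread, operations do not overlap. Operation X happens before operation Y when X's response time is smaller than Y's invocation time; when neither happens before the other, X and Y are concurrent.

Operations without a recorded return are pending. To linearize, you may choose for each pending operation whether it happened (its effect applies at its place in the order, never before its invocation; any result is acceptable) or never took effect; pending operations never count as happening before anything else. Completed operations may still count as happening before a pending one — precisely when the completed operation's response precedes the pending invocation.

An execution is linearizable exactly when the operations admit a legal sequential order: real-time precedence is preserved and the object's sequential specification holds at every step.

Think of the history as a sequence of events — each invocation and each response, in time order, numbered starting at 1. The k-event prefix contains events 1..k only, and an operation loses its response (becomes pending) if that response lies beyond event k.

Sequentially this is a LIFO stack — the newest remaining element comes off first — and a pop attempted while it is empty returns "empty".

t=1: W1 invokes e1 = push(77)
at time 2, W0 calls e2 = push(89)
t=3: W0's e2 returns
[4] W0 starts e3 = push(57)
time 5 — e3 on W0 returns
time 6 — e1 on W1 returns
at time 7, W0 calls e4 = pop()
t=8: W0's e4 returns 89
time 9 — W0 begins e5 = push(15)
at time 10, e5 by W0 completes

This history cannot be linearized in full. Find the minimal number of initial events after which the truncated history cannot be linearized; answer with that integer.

events 1..7 are linearizable; a witness order is e1, e2, e3:
1. e1 push(77), leaving stack <77>
2. e2 push(89), leaving stack <77,89>
3. e3 push(57), leaving stack <77,89,57>
at event 8 (e4's time-8 response) nothing linearizes any more
for example e1, e2, e3, e4 fails at step 4: e4 pop() → 89 is not legal there
for example e2, e1, e3, e4 fails at step 4: e4 pop() → 89 is not legal there

8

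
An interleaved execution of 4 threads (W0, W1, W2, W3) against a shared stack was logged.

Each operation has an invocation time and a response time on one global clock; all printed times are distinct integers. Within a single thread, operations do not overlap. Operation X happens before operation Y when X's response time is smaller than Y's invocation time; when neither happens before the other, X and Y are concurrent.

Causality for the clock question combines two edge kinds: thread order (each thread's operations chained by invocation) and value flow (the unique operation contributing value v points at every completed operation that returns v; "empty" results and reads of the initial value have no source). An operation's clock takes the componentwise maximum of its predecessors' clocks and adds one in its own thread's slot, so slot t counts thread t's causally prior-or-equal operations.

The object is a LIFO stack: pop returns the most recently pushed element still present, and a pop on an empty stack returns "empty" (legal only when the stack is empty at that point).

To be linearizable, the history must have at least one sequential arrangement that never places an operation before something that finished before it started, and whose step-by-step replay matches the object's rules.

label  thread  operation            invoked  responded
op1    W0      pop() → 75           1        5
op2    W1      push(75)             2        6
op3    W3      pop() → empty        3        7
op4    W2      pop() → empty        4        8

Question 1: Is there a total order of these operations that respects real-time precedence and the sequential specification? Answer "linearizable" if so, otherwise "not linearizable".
witness order: op2, op1, op3, op4
1. op2 push(75), leaving stack <75>
2. op1 pop() → 75, leaving stack <>
3. op3 pop() → empty, leaving stack <>
4. op4 pop() → empty, leaving stack <>

linearizable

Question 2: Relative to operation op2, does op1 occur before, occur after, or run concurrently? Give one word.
Answer: concurrent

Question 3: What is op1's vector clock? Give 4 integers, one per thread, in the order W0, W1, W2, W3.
Answer: (1, 1, 0, 0)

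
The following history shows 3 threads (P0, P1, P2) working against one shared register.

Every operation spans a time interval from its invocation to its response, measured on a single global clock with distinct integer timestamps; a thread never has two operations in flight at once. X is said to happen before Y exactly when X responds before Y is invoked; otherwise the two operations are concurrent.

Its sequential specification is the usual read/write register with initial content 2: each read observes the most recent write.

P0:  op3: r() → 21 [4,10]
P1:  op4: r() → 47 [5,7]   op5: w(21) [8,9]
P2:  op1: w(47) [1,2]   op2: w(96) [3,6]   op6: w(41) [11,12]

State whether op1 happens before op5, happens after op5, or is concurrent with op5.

before

op1 spans [1,2], op5 spans [8,9]
resp(op1)=2 < inv(op5)=8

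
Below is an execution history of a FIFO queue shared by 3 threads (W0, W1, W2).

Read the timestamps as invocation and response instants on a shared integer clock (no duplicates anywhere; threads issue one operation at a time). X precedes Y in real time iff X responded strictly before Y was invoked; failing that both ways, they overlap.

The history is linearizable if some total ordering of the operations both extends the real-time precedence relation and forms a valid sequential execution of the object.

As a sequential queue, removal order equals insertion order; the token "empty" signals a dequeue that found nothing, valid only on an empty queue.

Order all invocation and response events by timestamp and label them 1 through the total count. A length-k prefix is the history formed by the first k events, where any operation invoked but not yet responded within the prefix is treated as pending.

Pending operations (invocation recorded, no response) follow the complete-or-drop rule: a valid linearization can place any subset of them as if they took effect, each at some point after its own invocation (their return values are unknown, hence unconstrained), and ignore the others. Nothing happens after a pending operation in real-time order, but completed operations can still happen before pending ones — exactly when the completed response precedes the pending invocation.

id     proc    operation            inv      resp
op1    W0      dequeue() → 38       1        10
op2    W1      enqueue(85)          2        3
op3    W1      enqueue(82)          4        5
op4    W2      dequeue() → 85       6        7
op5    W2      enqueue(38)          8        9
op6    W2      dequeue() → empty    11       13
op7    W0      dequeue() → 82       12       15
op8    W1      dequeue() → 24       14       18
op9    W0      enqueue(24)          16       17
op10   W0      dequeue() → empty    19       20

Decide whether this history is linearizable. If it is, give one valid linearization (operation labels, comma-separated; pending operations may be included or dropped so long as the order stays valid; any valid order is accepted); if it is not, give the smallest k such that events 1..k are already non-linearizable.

not linearizable — minimal violating prefix: 10 events

through event 9 a valid linearization exists; event 10 (op1 responding at time 10) ends that
5 orders of the 5 completed FIFO queue ops respect real time; none is legal
e.g. op1, op2, op3, op4, op5: illegal at step 1, since op1 dequeue() → 38 cannot apply there
e.g. op2, op1, op3, op4, op5: illegal at step 2, since op1 dequeue() → 38 cannot apply there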